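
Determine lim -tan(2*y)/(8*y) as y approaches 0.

Substitution gives 0/0.
Since tan(u)/u → 1 as u → 0, tan(2y)/(2y) → 1 and the limit is 2/(-8) = -1/4.

-1/4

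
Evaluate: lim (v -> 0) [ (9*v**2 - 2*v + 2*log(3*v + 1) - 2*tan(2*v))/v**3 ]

38/3

Substitution gives 0/0; apply L'Hôpital's rule 3 times.
After differentiating numerator and denominator 3 times the quotient is (-64*tan(2*v)^2/cos(2*v)^2 - 32/cos(2*v)^4 + 108/(3*v + 1)^3)/(6); at v = 0 this is 38/3.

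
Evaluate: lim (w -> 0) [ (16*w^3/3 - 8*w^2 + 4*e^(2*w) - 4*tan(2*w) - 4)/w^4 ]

Substitution gives 0/0; apply L'Hôpital's rule 4 times.
After differentiating numerator and denominator 4 times the quotient is (64*e^(2*w) - 1536*tan(2*w)^5 - 2560*tan(2*w)^3 - 1024*tan(2*w))/(24); at w = 0 this is 8/3.

8/3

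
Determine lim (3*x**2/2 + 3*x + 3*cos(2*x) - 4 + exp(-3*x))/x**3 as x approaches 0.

Substitution gives 0/0 (the numerator vanishes to order 3).
Expand each term to order x^3: the coefficient of x^3 in e^(-3x) is -9/2 and in 3·cos(2x) is 0.
Lower-order terms cancel with the polynomial part, so the numerator is (-9/2)·x^3 + o(x^3), and the limit is (-9/2)/(1) = -9/2.

-9/2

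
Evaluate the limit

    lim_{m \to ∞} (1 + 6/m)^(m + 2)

e^(6)

Let L be the limit and take ln: ln L = lim (m + 2)·ln(1 + 6/m) = lim (m + 2)·(6/m + O(1/m²)) = 6.
Hence L = e^(6).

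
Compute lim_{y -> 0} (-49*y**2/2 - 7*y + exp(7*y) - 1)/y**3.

343/6

Direct substitution gives 0/0.
Apply L'Hôpital: lim (-49*y + 7*e^(7*y) - 7)/(3*y^2), still 0/0.
Apply L'Hôpital: lim (49*e^(7*y) - 49)/(6*y), still 0/0.
After 3 applications of L'Hôpital's rule the quotient is (343*e^(7*y))/(6); substituting y = 0 gives 343/6.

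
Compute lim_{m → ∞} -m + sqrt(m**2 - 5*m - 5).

-5/2

This has the form ∞ − ∞. Multiply and divide by the conjugate √(m^2 - 5*m - 5) + m.
That gives (-5m - 5) / (√(m^2 - 5*m - 5) + m).
Divide numerator and denominator by m: the limit is -5/(2·1) = -5/2.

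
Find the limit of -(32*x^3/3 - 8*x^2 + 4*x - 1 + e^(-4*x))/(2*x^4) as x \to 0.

-16/3

Direct substitution gives 0/0.
Apply L'Hôpital: lim (32*x^2 - 16*x + 4 - 4*e^(-4*x))/(-8*x^3), still 0/0.
Apply L'Hôpital: lim (64*x - 16 + 16*e^(-4*x))/(-24*x^2), still 0/0.
Apply L'Hôpital: lim (64 - 64*e^(-4*x))/(-48*x), still 0/0.
After 4 applications of L'Hôpital's rule the quotient is (256*e^(-4*x))/(-48); substituting x = 0 gives -16/3.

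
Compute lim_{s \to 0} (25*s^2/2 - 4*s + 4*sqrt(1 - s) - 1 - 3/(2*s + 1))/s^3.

Substitution gives 0/0; apply L'Hôpital's rule 3 times.
After differentiating numerator and denominator 3 times the quotient is (144/(2*s + 1)^4 - 3/(2*(1 - s)^(5/2)))/(6); at s = 0 this is 95/4.

95/4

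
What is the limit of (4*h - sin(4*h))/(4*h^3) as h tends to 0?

8/3

Direct substitution gives 0/0.
Apply L'Hôpital: lim (4 - 4*cos(4*h))/(12*h^2), still 0/0.
Apply L'Hôpital: lim (16*sin(4*h))/(24*h), still 0/0.
After 3 applications of L'Hôpital's rule the quotient is (64*cos(4*h))/(24); substituting h = 0 gives 8/3.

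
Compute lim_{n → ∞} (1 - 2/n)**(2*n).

Let L be the limit and take ln: ln L = lim (2n)·ln(1 - 2/n) = lim (2n)·(-2/n + O(1/n²)) = -4.
Hence L = e^(-4).

e^(-4)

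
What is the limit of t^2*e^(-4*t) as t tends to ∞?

Write as t^2/e^{4t}, an ∞/∞ form.
Exponential growth dominates any polynomial, so repeated L'Hôpital (or the standard result) gives 0.

0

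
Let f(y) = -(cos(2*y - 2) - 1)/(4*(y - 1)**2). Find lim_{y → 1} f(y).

Direct substitution gives 0/0.
Apply L'Hôpital: lim (-2*sin(2*y - 2))/(8 - 8*y), still 0/0.
After 2 applications of L'Hôpital's rule the quotient is (-4*cos(2*y - 2))/(-8); substituting y = 1 gives 1/2.

1/2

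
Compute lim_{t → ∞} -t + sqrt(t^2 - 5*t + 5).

-5/2

An ∞ − ∞ form. Rationalising with the conjugate, the difference becomes (-5t + 5) / (√(t^2 - 5*t + 5) + t).
For large t the denominator behaves like 2·t, so the quotient tends to -5/2 = -5/2.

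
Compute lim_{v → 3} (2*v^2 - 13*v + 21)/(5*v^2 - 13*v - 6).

Since v = 3 makes numerator and denominator zero, (v - 3) divides both.
Cancelling it gives (2*v - 7)/(5*v + 2); now plug in v = 3 to get -1/17.

-1/17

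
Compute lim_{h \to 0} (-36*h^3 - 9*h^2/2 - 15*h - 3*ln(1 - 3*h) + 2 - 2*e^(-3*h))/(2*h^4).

27

Substitution gives 0/0; apply L'Hôpital's rule 4 times.
After differentiating numerator and denominator 4 times the quotient is (-162*e^(-3*h) + 1458/(3*h - 1)^4)/(48); at h = 0 this is 27.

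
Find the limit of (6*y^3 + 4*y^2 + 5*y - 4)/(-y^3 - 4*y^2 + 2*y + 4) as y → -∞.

-6

Numerator and denominator both have degree 3.
Dividing every term by y^3, all lower-order terms vanish and the limit is the ratio of leading coefficients, 6/(-1) = -6.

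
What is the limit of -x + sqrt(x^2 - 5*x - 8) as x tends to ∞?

-5/2

This has the form ∞ − ∞. Multiply and divide by the conjugate √(x^2 - 5*x - 8) + x.
That gives (-5x - 8) / (√(x^2 - 5*x - 8) + x).
Divide numerator and denominator by x: the limit is -5/(2·1) = -5/2.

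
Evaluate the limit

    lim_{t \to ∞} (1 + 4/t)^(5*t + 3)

e^(20)

Write it as [(1 + 4/t)^t]^(5) · (1 + 4/t)^(3). The bracketed term tends to e^(4) and the second factor to 1, so the limit is e^(20).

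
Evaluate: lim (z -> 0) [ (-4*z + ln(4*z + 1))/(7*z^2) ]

Direct substitution gives 0/0.
Apply L'Hôpital: lim (-4 + 4/(4*z + 1))/(14*z), still 0/0.
After 2 applications of L'Hôpital's rule the quotient is (-16/(4*z + 1)^2)/(14); substituting z = 0 gives -8/7.

-8/7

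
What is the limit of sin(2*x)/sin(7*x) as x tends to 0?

2/7

Substitution gives 0/0.
Divide numerator and denominator by x: sin(2x)/x → 2 and sin(7x)/x → 7, so the limit is 1·2/7 = 2/7.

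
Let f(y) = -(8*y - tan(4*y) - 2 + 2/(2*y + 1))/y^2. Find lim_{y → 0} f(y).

Substitution gives 0/0 (the numerator vanishes to order 2).
Expand each term to order y^2: the coefficient of y^2 in −tan(4y) is 0 and in 2·1/(1 + 2y) is 8.
Lower-order terms cancel with the polynomial part, so the numerator is (8)·y^2 + o(y^2), and the limit is (8)/(-1) = -8.

-8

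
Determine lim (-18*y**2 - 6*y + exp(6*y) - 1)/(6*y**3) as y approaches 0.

Direct substitution gives 0/0.
Apply L'Hôpital: lim (-36*y + 6*e^(6*y) - 6)/(18*y^2), still 0/0.
Apply L'Hôpital: lim (36*e^(6*y) - 36)/(36*y), still 0/0.
After 3 applications of L'Hôpital's rule the quotient is (216*e^(6*y))/(36); substituting y = 0 gives 6.

6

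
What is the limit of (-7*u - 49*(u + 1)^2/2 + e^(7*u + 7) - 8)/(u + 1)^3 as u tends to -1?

343/6

Direct substitution gives 0/0.
Apply L'Hôpital: lim (-49*u + 7*e^(7*u + 7) - 56)/(3*(u + 1)^2), still 0/0.
Apply L'Hôpital: lim (49*e^(7*u + 7) - 49)/(6*u + 6), still 0/0.
After 3 applications of L'Hôpital's rule the quotient is (343*e^(7*u + 7))/(6); substituting u = -1 gives 343/6.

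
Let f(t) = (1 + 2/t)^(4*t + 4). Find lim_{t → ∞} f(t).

Write it as [(1 + 2/t)^t]^(4) · (1 + 2/t)^(4). The bracketed term tends to e^(2) and the second factor to 1, so the limit is e^(8).

e^(8)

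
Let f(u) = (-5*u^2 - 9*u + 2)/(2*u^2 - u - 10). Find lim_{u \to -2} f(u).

-11/9

Since u = -2 makes numerator and denominator zero, (u + 2) divides both.
Cancelling it gives (1 - 5*u)/(2*u - 5); now plug in u = -2 to get -11/9.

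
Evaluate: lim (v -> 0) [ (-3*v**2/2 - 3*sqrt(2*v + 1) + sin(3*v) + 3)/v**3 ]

-6

Substitution gives 0/0; apply L'Hôpital's rule 3 times.
After differentiating numerator and denominator 3 times the quotient is (-27*cos(3*v) - 9/(2*v + 1)^(5/2))/(6); at v = 0 this is -6.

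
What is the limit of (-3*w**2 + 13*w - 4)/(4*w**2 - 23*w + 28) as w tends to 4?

At w = 4 both the top and bottom vanish — a removable singularity. Factoring out (w - 4) from each leaves (1 - 3*w)/(4*w - 7), which at w = 4 equals -11/9.

-11/9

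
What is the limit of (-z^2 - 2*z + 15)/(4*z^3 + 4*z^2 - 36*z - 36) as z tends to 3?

Direct substitution gives 0/0, so factor. Both numerator and denominator have (z - 3) as a factor.
After cancelling, the expression reduces to (-z - 5)/(4*z^2 + 16*z + 12).
Substituting z = 3 gives -1/12.

-1/12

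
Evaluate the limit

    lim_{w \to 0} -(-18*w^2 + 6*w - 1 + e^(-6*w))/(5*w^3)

Direct substitution gives 0/0.
Apply L'Hôpital: lim (-36*w + 6 - 6*e^(-6*w))/(-15*w^2), still 0/0.
Apply L'Hôpital: lim (-36 + 36*e^(-6*w))/(-30*w), still 0/0.
After 3 applications of L'Hôpital's rule the quotient is (-216*e^(-6*w))/(-30); substituting w = 0 gives 36/5.

36/5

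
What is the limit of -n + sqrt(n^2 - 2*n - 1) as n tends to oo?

An ∞ − ∞ form. Rationalising with the conjugate, the difference becomes (-2n - 1) / (√(n^2 - 2*n - 1) + n).
For large n the denominator behaves like 2·n, so the quotient tends to -2/2 = -1.

-1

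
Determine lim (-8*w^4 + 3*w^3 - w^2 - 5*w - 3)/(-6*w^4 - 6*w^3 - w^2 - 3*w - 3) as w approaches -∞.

4/3

Numerator and denominator both have degree 4.
Dividing every term by w^4, all lower-order terms vanish and the limit is the ratio of leading coefficients, -8/(-6) = 4/3.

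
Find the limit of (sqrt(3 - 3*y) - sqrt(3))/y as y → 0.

-√(3)/2

Substitution gives 0/0. Multiply numerator and denominator by the conjugate √(3 - 3y) + √3.
The numerator becomes (3 - 3y) − 3 = -3y, so the expression simplifies to -3/(√(3 - 3y) + √3).
Letting y → 0 gives -3/(2√3) = -√(3)/2.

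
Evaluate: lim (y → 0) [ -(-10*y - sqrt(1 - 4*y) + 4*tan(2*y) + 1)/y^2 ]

-2

Substitution gives 0/0 (the numerator vanishes to order 2).
Expand each term to order y^2: the coefficient of y^2 in 4·tan(2y) is 0 and in −√(1 - 4y) is 2.
Lower-order terms cancel with the polynomial part, so the numerator is (2)·y^2 + o(y^2), and the limit is (2)/(-1) = -2.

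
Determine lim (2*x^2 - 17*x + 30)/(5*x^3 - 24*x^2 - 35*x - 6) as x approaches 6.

1/31

At x = 6 both the top and bottom vanish — a removable singularity. Factoring out (x - 6) from each leaves (2*x - 5)/(5*x^2 + 6*x + 1), which at x = 6 equals 1/31.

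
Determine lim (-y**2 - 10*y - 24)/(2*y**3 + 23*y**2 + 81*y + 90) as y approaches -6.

Since y = -6 makes numerator and denominator zero, (y + 6) divides both.
Cancelling it gives (-y - 4)/(2*y^2 + 11*y + 15); now plug in y = -6 to get 2/21.

2/21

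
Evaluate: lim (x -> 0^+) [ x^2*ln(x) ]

0

This is a 0·(−∞) form. Rewrite as 1·ln(x) / x^(−2) and apply L'Hôpital:
the derivative quotient is 1·(1/x) / (−2·x^(−3)) = (-1/2)·x^2 → 0.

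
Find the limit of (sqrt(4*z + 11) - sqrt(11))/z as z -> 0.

Substitution gives 0/0. Multiply numerator and denominator by the conjugate √(11 + 4z) + √11.
The numerator becomes (11 + 4z) − 11 = 4z, so the expression simplifies to 4/(√(11 + 4z) + √11).
Letting z → 0 gives 4/(2√11) = 2*√(11)/11.

2*√(11)/11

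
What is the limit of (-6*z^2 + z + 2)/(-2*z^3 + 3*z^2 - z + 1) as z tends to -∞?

The denominator has degree 3 and the numerator degree 2. Dividing numerator and denominator by z^3 sends every term to 0 except the leading denominator term, so the limit is 0.

0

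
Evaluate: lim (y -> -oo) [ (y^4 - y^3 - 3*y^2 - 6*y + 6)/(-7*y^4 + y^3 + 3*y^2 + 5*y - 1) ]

-1/7

Numerator and denominator both have degree 4.
Dividing every term by y^4, all lower-order terms vanish and the limit is the ratio of leading coefficients, 1/(-7) = -1/7.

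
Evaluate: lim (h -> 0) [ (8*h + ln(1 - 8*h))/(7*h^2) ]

Direct substitution gives 0/0.
Apply L'Hôpital: lim (8 - 8/(1 - 8*h))/(14*h), still 0/0.
After 2 applications of L'Hôpital's rule the quotient is (-64/(1 - 8*h)^2)/(14); substituting h = 0 gives -32/7.

-32/7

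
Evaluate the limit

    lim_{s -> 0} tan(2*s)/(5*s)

Substitution gives 0/0.
Since tan(u)/u → 1 as u → 0, tan(2s)/(2s) → 1 and the limit is 2/5.

2/5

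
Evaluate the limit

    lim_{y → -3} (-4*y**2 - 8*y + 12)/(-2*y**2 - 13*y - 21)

Since y = -3 makes numerator and denominator zero, (y + 3) divides both.
Cancelling it gives (4 - 4*y)/(-2*y - 7); now plug in y = -3 to get -16.

-16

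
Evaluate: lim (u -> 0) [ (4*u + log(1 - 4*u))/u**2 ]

-8

Direct substitution gives 0/0.
Apply L'Hôpital: lim (4 - 4/(1 - 4*u))/(2*u), still 0/0.
After 2 applications of L'Hôpital's rule the quotient is (-16/(1 - 4*u)^2)/(2); substituting u = 0 gives -8.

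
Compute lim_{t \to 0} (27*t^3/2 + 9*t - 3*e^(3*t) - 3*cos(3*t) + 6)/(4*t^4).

Substitution gives 0/0; apply L'Hôpital's rule 4 times.
After differentiating numerator and denominator 4 times the quotient is (-243*e^(3*t) - 243*cos(3*t))/(96); at t = 0 this is -81/16.

-81/16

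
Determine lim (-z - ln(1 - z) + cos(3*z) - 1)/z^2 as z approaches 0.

Substitution gives 0/0 (the numerator vanishes to order 2).
Expand each term to order z^2: the coefficient of z^2 in cos(3z) is -9/2 and in −ln(1 - z) is 1/2.
Lower-order terms cancel with the polynomial part, so the numerator is (-4)·z^2 + o(z^2), and the limit is (-4)/(1) = -4.

-4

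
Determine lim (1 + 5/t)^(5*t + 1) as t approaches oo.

Let L be the limit and take ln: ln L = lim (5t + 1)·ln(1 + 5/t) = lim (5t + 1)·(5/t + O(1/t²)) = 25.
Hence L = e^(25).

e^(25)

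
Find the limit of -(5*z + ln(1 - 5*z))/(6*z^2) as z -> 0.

25/12

Direct substitution gives 0/0.
Apply L'Hôpital: lim (5 - 5/(1 - 5*z))/(-12*z), still 0/0.
After 2 applications of L'Hôpital's rule the quotient is (-25/(1 - 5*z)^2)/(-12); substituting z = 0 gives 25/12.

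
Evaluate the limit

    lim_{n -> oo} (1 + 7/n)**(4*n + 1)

Write it as [(1 + 7/n)^n]^(4) · (1 + 7/n)^(1). The bracketed term tends to e^(7) and the second factor to 1, so the limit is e^(28).

e^(28)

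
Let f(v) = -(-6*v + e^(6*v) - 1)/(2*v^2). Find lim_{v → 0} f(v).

Direct substitution gives 0/0.
Apply L'Hôpital: lim (6*e^(6*v) - 6)/(-4*v), still 0/0.
After 2 applications of L'Hôpital's rule the quotient is (36*e^(6*v))/(-4); substituting v = 0 gives -9.

-9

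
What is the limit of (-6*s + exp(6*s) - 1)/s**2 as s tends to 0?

Direct substitution gives 0/0.
Apply L'Hôpital: lim (6*e^(6*s) - 6)/(2*s), still 0/0.
After 2 applications of L'Hôpital's rule the quotient is (36*e^(6*s))/(2); substituting s = 0 gives 18.

18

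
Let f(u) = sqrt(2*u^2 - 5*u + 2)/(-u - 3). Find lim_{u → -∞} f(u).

For large |u|, √(2*u^2 - 5*u + 2) ≈ √2·|u| and the denominator ≈ -u.
Since u → −∞, |u| = −u, giving −√2/(-1) = √(2).

√(2)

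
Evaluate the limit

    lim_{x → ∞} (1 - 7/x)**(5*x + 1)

Let L be the limit and take ln: ln L = lim (5x + 1)·ln(1 - 7/x) = lim (5x + 1)·(-7/x + O(1/x²)) = -35.
Hence L = e^(-35).

e^(-35)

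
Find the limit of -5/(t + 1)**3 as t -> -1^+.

-∞

As t → -1⁺, (t + 1) → 0⁺, so (t + 1)^3 → 0⁺ and -5/(t + 1)^3 → -∞.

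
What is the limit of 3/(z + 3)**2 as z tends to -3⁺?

As z → -3⁺, (z + 3) → 0⁺, so (z + 3)^2 → 0⁺ and 3/(z + 3)^2 → ∞.

∞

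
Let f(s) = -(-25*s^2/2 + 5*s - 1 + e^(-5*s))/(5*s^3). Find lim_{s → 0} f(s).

25/6

Direct substitution gives 0/0.
Apply L'Hôpital: lim (-25*s + 5 - 5*e^(-5*s))/(-15*s^2), still 0/0.
Apply L'Hôpital: lim (-25 + 25*e^(-5*s))/(-30*s), still 0/0.
After 3 applications of L'Hôpital's rule the quotient is (-125*e^(-5*s))/(-30); substituting s = 0 gives 25/6.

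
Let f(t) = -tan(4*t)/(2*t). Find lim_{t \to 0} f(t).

-2

Substitution gives 0/0.
Since tan(u)/u → 1 as u → 0, tan(4t)/(4t) → 1 and the limit is 4/(-2) = -2.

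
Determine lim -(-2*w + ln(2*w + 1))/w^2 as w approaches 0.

Direct substitution gives 0/0.
Apply L'Hôpital: lim (-2 + 2/(2*w + 1))/(-2*w), still 0/0.
After 2 applications of L'Hôpital's rule the quotient is (-4/(2*w + 1)^2)/(-2); substituting w = 0 gives 2.

2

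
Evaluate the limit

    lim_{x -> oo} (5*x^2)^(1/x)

1

Base → ∞ and exponent → 0: an ∞^0 form.
Take logs: (1/x)·ln(5·x^2) = (ln 5 + 2·ln x)/x → 0.
So the limit is e^0 = 1.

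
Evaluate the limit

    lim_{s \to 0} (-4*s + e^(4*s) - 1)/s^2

8

Direct substitution gives 0/0.
Apply L'Hôpital: lim (4*e^(4*s) - 4)/(2*s), still 0/0.
After 2 applications of L'Hôpital's rule the quotient is (16*e^(4*s))/(2); substituting s = 0 gives 8.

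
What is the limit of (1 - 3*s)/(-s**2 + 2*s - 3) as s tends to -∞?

The denominator has degree 2 and the numerator degree 1. Dividing numerator and denominator by s^2 sends every term to 0 except the leading denominator term, so the limit is 0.

0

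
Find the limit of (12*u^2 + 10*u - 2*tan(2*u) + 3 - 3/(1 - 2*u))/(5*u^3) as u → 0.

Substitution gives 0/0 (the numerator vanishes to order 3).
Expand each term to order u^3: the coefficient of u^3 in -2·tan(2u) is -16/3 and in -3·1/(1 - 2u) is -24.
Lower-order terms cancel with the polynomial part, so the numerator is (-88/3)·u^3 + o(u^3), and the limit is (-88/3)/(5) = -88/15.

-88/15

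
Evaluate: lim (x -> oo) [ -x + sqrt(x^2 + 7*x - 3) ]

7/2

This has the form ∞ − ∞. Multiply and divide by the conjugate √(x^2 + 7*x - 3) + x.
That gives (7x - 3) / (√(x^2 + 7*x - 3) + x).
Divide numerator and denominator by x: the limit is 7/(2·1) = 7/2.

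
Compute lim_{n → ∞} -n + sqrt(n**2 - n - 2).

An ∞ − ∞ form. Rationalising with the conjugate, the difference becomes (-n - 2) / (√(n^2 - n - 2) + n).
For large n the denominator behaves like 2·n, so the quotient tends to -1/2 = -1/2.

-1/2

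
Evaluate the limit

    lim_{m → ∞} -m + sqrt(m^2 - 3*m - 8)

An ∞ − ∞ form. Rationalising with the conjugate, the difference becomes (-3m - 8) / (√(m^2 - 3*m - 8) + m).
For large m the denominator behaves like 2·m, so the quotient tends to -3/2 = -3/2.

-3/2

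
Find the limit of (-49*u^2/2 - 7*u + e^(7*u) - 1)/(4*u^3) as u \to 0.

Direct substitution gives 0/0.
Apply L'Hôpital: lim (-49*u + 7*e^(7*u) - 7)/(12*u^2), still 0/0.
Apply L'Hôpital: lim (49*e^(7*u) - 49)/(24*u), still 0/0.
After 3 applications of L'Hôpital's rule the quotient is (343*e^(7*u))/(24); substituting u = 0 gives 343/24.

343/24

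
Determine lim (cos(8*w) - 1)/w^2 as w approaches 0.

Direct substitution gives 0/0.
Apply L'Hôpital: lim (-8*sin(8*w))/(2*w), still 0/0.
After 2 applications of L'Hôpital's rule the quotient is (-64*cos(8*w))/(2); substituting w = 0 gives -32.

-32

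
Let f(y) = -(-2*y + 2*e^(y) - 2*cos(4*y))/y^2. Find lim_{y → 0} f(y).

Substitution gives 0/0; apply L'Hôpital's rule 2 times.
After differentiating numerator and denominator 2 times the quotient is (2*e^(y) + 32*cos(4*y))/(-2); at y = 0 this is -17.

-17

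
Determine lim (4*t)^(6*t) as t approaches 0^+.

1

Base → 0⁺ and exponent → 0⁺: a 0^0 form.
Take logs: 6t·ln(4t). This is 0·(−∞); rewriting as ln(4t)/(1/(6t)) and applying L'Hôpital gives 0.
Hence the limit is e^0 = 1.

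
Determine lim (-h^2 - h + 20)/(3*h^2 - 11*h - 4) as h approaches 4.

Since h = 4 makes numerator and denominator zero, (h - 4) divides both.
Cancelling it gives (-h - 5)/(3*h + 1); now plug in h = 4 to get -9/13.

-9/13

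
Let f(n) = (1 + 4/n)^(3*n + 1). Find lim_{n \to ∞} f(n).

The base → 1 and the exponent → ∞: a 1^∞ form.
Take logarithms: (3n + 1)·ln(1 + 4/n). Since ln(1+u) ~ u for small u, this behaves like (3n)·(4/n) → 12.
So the limit is e^(12).

e^(12)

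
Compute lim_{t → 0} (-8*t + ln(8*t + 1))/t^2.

Direct substitution gives 0/0.
Apply L'Hôpital: lim (-8 + 8/(8*t + 1))/(2*t), still 0/0.
After 2 applications of L'Hôpital's rule the quotient is (-64/(8*t + 1)^2)/(2); substituting t = 0 gives -32.

-32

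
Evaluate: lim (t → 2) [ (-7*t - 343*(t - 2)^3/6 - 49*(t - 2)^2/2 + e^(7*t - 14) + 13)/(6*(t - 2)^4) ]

2401/144

Direct substitution gives 0/0.
Apply L'Hôpital: lim (-49*t - 343*(t - 2)^2/2 + 7*e^(7*t - 14) + 91)/(24*(t - 2)^3), still 0/0.
Apply L'Hôpital: lim (-343*t + 49*e^(7*t - 14) + 637)/(72*(t - 2)^2), still 0/0.
Apply L'Hôpital: lim (343*e^(7*t - 14) - 343)/(144*t - 288), still 0/0.
After 4 applications of L'Hôpital's rule the quotient is (2401*e^(7*t - 14))/(144); substituting t = 2 gives 2401/144.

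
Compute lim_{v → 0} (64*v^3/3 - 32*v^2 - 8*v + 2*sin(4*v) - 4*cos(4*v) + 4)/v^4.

Substitution gives 0/0 (the numerator vanishes to order 4).
Expand each term to order v^4: the coefficient of v^4 in 2·sin(4v) is 0 and in -4·cos(4v) is -128/3.
Lower-order terms cancel with the polynomial part, so the numerator is (-128/3)·v^4 + o(v^4), and the limit is (-128/3)/(1) = -128/3.

-128/3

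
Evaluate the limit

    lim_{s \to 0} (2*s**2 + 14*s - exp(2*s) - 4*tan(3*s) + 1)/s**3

Substitution gives 0/0; apply L'Hôpital's rule 3 times.
After differentiating numerator and denominator 3 times the quotient is (-8*e^(2*s) - 648*tan(3*s)^4 - 864*tan(3*s)^2 - 216)/(6); at s = 0 this is -112/3.

-112/3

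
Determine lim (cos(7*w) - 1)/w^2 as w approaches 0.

-49/2

Direct substitution gives 0/0.
Apply L'Hôpital: lim (-7*sin(7*w))/(2*w), still 0/0.
After 2 applications of L'Hôpital's rule the quotient is (-49*cos(7*w))/(2); substituting w = 0 gives -49/2.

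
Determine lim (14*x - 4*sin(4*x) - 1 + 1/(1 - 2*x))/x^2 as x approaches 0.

Substitution gives 0/0 (the numerator vanishes to order 2).
Expand each term to order x^2: the coefficient of x^2 in -4·sin(4x) is 0 and in 1/(1 - 2x) is 4.
Lower-order terms cancel with the polynomial part, so the numerator is (4)·x^2 + o(x^2), and the limit is (4)/(1) = 4.

4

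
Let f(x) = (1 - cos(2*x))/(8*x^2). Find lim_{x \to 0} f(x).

Substitution gives 0/0.
Use (1 − cos u)/u² → 1/2 with u = 2x: the limit is 2²/(2·8) = 1/4.

1/4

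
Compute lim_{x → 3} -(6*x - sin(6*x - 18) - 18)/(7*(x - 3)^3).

Direct substitution gives 0/0.
Apply L'Hôpital: lim (6 - 6*cos(6*x - 18))/(-21*(x - 3)^2), still 0/0.
Apply L'Hôpital: lim (36*sin(6*x - 18))/(126 - 42*x), still 0/0.
After 3 applications of L'Hôpital's rule the quotient is (216*cos(6*x - 18))/(-42); substituting x = 3 gives -36/7.

-36/7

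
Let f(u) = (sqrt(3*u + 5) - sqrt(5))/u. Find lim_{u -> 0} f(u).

3*√(5)/10

Substitution gives 0/0. Multiply numerator and denominator by the conjugate √(5 + 3u) + √5.
The numerator becomes (5 + 3u) − 5 = 3u, so the expression simplifies to 3/(√(5 + 3u) + √5).
Letting u → 0 gives 3/(2√5) = 3*√(5)/10.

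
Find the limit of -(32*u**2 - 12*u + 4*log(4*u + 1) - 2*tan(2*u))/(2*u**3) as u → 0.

-40

Substitution gives 0/0 (the numerator vanishes to order 3).
Expand each term to order u^3: the coefficient of u^3 in 4·ln(1 + 4u) is 256/3 and in -2·tan(2u) is -16/3.
Lower-order terms cancel with the polynomial part, so the numerator is (80)·u^3 + o(u^3), and the limit is (80)/(-2) = -40.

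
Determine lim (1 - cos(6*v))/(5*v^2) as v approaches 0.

Substitution gives 0/0.
Use (1 − cos u)/u² → 1/2 with u = 6v: the limit is 6²/(2·5) = 18/5.

18/5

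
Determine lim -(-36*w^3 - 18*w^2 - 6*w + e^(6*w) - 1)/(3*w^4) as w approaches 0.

-18

Direct substitution gives 0/0.
Apply L'Hôpital: lim (-108*w^2 - 36*w + 6*e^(6*w) - 6)/(-12*w^3), still 0/0.
Apply L'Hôpital: lim (-216*w + 36*e^(6*w) - 36)/(-36*w^2), still 0/0.
Apply L'Hôpital: lim (216*e^(6*w) - 216)/(-72*w), still 0/0.
After 4 applications of L'Hôpital's rule the quotient is (1296*e^(6*w))/(-72); substituting w = 0 gives -18.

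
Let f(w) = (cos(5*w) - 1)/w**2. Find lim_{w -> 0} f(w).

Direct substitution gives 0/0.
Apply L'Hôpital: lim (-5*sin(5*w))/(2*w), still 0/0.
After 2 applications of L'Hôpital's rule the quotient is (-25*cos(5*w))/(2); substituting w = 0 gives -25/2.

-25/2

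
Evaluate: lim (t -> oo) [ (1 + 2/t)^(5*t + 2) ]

e^(10)

Write it as [(1 + 2/t)^t]^(5) · (1 + 2/t)^(2). The bracketed term tends to e^(2) and the second factor to 1, so the limit is e^(10).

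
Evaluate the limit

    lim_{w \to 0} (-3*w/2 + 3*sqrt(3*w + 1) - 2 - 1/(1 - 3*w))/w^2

Substitution gives 0/0; apply L'Hôpital's rule 2 times.
After differentiating numerator and denominator 2 times the quotient is (-27/(4*(3*w + 1)^(3/2)) + 18/(3*w - 1)^3)/(2); at w = 0 this is -99/8.

-99/8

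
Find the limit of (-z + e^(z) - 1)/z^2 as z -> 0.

1/2

Direct substitution gives 0/0.
Apply L'Hôpital: lim (e^(z) - 1)/(2*z), still 0/0.
After 2 applications of L'Hôpital's rule the quotient is (e^(z))/(2); substituting z = 0 gives 1/2.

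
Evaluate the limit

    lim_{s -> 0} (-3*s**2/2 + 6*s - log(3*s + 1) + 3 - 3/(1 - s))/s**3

Substitution gives 0/0 (the numerator vanishes to order 3).
Expand each term to order s^3: the coefficient of s^3 in -3·1/(1 - s) is -3 and in −ln(1 + 3s) is -9.
Lower-order terms cancel with the polynomial part, so the numerator is (-12)·s^3 + o(s^3), and the limit is (-12)/(1) = -12.

-12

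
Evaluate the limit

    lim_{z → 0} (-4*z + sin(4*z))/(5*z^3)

-32/15

Direct substitution gives 0/0.
Apply L'Hôpital: lim (4*cos(4*z) - 4)/(15*z^2), still 0/0.
Apply L'Hôpital: lim (-16*sin(4*z))/(30*z), still 0/0.
After 3 applications of L'Hôpital's rule the quotient is (-64*cos(4*z))/(30); substituting z = 0 gives -32/15.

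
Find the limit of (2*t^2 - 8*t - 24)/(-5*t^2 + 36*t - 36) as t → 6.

-2/3

Since t = 6 makes numerator and denominator zero, (t - 6) divides both.
Cancelling it gives (2*t + 4)/(6 - 5*t); now plug in t = 6 to get -2/3.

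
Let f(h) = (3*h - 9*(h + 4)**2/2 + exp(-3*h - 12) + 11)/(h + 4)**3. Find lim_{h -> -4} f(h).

Direct substitution gives 0/0.
Apply L'Hôpital: lim (-9*h - 3*e^(-3*h - 12) - 33)/(3*(h + 4)^2), still 0/0.
Apply L'Hôpital: lim (9*e^(-3*h - 12) - 9)/(6*h + 24), still 0/0.
After 3 applications of L'Hôpital's rule the quotient is (-27*e^(-3*h - 12))/(6); substituting h = -4 gives -9/2.

-9/2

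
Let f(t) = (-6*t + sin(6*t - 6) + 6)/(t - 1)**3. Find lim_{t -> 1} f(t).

Direct substitution gives 0/0.
Apply L'Hôpital: lim (6*cos(6*t - 6) - 6)/(3*(t - 1)^2), still 0/0.
Apply L'Hôpital: lim (-36*sin(6*t - 6))/(6*t - 6), still 0/0.
After 3 applications of L'Hôpital's rule the quotient is (-216*cos(6*t - 6))/(6); substituting t = 1 gives -36.

-36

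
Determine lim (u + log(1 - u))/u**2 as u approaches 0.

-1/2

Direct substitution gives 0/0.
Apply L'Hôpital: lim (1 - 1/(1 - u))/(2*u), still 0/0.
After 2 applications of L'Hôpital's rule the quotient is (-1/(1 - u)^2)/(2); substituting u = 0 gives -1/2.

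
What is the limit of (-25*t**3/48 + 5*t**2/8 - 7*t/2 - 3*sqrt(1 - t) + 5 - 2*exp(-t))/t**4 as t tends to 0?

13/384

Substitution gives 0/0; apply L'Hôpital's rule 4 times.
After differentiating numerator and denominator 4 times the quotient is (-2*e^(-t) + 45/(16*(1 - t)^(7/2)))/(24); at t = 0 this is 13/384.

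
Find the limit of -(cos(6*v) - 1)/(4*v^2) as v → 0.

9/2

Direct substitution gives 0/0.
Apply L'Hôpital: lim (-6*sin(6*v))/(-8*v), still 0/0.
After 2 applications of L'Hôpital's rule the quotient is (-36*cos(6*v))/(-8); substituting v = 0 gives 9/2.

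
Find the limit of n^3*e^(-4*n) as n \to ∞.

0

Write as n^3/e^{4n}, an ∞/∞ form.
Exponential growth dominates any polynomial, so repeated L'Hôpital (or the standard result) gives 0.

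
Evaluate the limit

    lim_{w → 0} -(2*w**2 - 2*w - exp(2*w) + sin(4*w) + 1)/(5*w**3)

Substitution gives 0/0; apply L'Hôpital's rule 3 times.
After differentiating numerator and denominator 3 times the quotient is (-8*e^(2*w) - 64*cos(4*w))/(-30); at w = 0 this is 12/5.

12/5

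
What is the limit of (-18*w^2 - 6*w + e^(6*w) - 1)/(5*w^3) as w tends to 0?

Direct substitution gives 0/0.
Apply L'Hôpital: lim (-36*w + 6*e^(6*w) - 6)/(15*w^2), still 0/0.
Apply L'Hôpital: lim (36*e^(6*w) - 36)/(30*w), still 0/0.
After 3 applications of L'Hôpital's rule the quotient is (216*e^(6*w))/(30); substituting w = 0 gives 36/5.

36/5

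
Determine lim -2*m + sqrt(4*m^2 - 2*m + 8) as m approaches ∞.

-1/2

An ∞ − ∞ form. Rationalising with the conjugate, the difference becomes (-2m + 8) / (√(4*m^2 - 2*m + 8) + 2m).
For large m the denominator behaves like 2·2m, so the quotient tends to -2/4 = -1/2.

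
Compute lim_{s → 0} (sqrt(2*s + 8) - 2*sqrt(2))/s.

√(2)/4

Substitution gives 0/0. Multiply numerator and denominator by the conjugate √(8 + 2s) + √8.
The numerator becomes (8 + 2s) − 8 = 2s, so the expression simplifies to 2/(√(8 + 2s) + √8).
Letting s → 0 gives 2/(2√8) = √(2)/4.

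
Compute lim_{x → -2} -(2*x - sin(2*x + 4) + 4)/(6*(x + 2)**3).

Direct substitution gives 0/0.
Apply L'Hôpital: lim (2 - 2*cos(2*x + 4))/(-18*(x + 2)^2), still 0/0.
Apply L'Hôpital: lim (4*sin(2*x + 4))/(-36*x - 72), still 0/0.
After 3 applications of L'Hôpital's rule the quotient is (8*cos(2*x + 4))/(-36); substituting x = -2 gives -2/9.

-2/9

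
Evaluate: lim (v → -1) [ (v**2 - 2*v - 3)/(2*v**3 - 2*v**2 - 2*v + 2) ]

-1/2

Since v = -1 makes numerator and denominator zero, (v + 1) divides both.
Cancelling it gives (v - 3)/(2*v^2 - 4*v + 2); now plug in v = -1 to get -1/2.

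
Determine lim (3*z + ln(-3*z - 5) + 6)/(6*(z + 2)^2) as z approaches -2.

Direct substitution gives 0/0.
Apply L'Hôpital: lim (3 - 3/(-3*z - 5))/(12*z + 24), still 0/0.
After 2 applications of L'Hôpital's rule the quotient is (-9/(-3*z - 5)^2)/(12); substituting z = -2 gives -3/4.

-3/4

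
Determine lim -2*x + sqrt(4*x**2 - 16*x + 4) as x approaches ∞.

-4

An ∞ − ∞ form. Rationalising with the conjugate, the difference becomes (-16x + 4) / (√(4*x^2 - 16*x + 4) + 2x).
For large x the denominator behaves like 2·2x, so the quotient tends to -16/4 = -4.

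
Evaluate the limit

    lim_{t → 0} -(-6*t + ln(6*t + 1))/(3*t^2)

Direct substitution gives 0/0.
Apply L'Hôpital: lim (-6 + 6/(6*t + 1))/(-6*t), still 0/0.
After 2 applications of L'Hôpital's rule the quotient is (-36/(6*t + 1)^2)/(-6); substituting t = 0 gives 6.

6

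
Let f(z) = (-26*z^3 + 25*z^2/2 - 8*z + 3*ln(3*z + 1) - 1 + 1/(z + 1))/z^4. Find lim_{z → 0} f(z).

Substitution gives 0/0; apply L'Hôpital's rule 4 times.
After differentiating numerator and denominator 4 times the quotient is (-1458/(3*z + 1)^4 + 24/(z + 1)^5)/(24); at z = 0 this is -239/4.

-239/4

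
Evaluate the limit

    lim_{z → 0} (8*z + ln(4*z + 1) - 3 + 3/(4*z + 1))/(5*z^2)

8

Substitution gives 0/0 (the numerator vanishes to order 2).
Expand each term to order z^2: the coefficient of z^2 in 3·1/(1 + 4z) is 48 and in ln(1 + 4z) is -8.
Lower-order terms cancel with the polynomial part, so the numerator is (40)·z^2 + o(z^2), and the limit is (40)/(5) = 8.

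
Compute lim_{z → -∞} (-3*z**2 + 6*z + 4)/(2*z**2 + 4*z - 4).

-3/2

Numerator and denominator both have degree 2.
Dividing every term by z^2, all lower-order terms vanish and the limit is the ratio of leading coefficients, -3/(2) = -3/2.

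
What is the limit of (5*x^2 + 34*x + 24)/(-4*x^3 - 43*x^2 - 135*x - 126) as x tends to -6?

At x = -6 both the top and bottom vanish — a removable singularity. Factoring out (x + 6) from each leaves (5*x + 4)/(-4*x^2 - 19*x - 21), which at x = -6 equals 26/51.

26/51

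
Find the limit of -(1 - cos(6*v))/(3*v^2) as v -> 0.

Substitution gives 0/0.
Use (1 − cos u)/u² → 1/2 with u = 6v: the limit is 6²/(2·(-3)) = -6.

-6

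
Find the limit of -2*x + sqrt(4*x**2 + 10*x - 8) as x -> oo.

An ∞ − ∞ form. Rationalising with the conjugate, the difference becomes (10x - 8) / (√(4*x^2 + 10*x - 8) + 2x).
For large x the denominator behaves like 2·2x, so the quotient tends to 10/4 = 5/2.

5/2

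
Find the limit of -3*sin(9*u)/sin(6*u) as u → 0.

Substitution gives 0/0.
Divide numerator and denominator by u: sin(9u)/u → 9 and sin(6u)/u → 6, so the limit is -3·9/6 = -9/2.

-9/2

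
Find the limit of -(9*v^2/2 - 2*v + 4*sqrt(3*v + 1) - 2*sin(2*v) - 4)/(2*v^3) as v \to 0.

-113/24

Substitution gives 0/0 (the numerator vanishes to order 3).
Expand each term to order v^3: the coefficient of v^3 in 4·√(1 + 3v) is 27/4 and in -2·sin(2v) is 8/3.
Lower-order terms cancel with the polynomial part, so the numerator is (113/12)·v^3 + o(v^3), and the limit is (113/12)/(-2) = -113/24.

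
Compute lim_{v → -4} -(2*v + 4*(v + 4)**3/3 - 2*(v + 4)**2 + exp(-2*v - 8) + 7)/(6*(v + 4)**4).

Direct substitution gives 0/0.
Apply L'Hôpital: lim (-4*v + 4*(v + 4)^2 - 2*e^(-2*v - 8) - 14)/(-24*(v + 4)^3), still 0/0.
Apply L'Hôpital: lim (8*v + 4*e^(-2*v - 8) + 28)/(-72*(v + 4)^2), still 0/0.
Apply L'Hôpital: lim (8 - 8*e^(-2*v - 8))/(-144*v - 576), still 0/0.
After 4 applications of L'Hôpital's rule the quotient is (16*e^(-2*v - 8))/(-144); substituting v = -4 gives -1/9.

-1/9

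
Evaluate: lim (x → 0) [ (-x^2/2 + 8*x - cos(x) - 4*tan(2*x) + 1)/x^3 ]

Substitution gives 0/0 (the numerator vanishes to order 3).
Expand each term to order x^3: the coefficient of x^3 in −cos(x) is 0 and in -4·tan(2x) is -32/3.
Lower-order terms cancel with the polynomial part, so the numerator is (-32/3)·x^3 + o(x^3), and the limit is (-32/3)/(1) = -32/3.

-32/3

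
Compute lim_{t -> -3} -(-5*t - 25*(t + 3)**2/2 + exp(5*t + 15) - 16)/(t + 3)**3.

Direct substitution gives 0/0.
Apply L'Hôpital: lim (-25*t + 5*e^(5*t + 15) - 80)/(-3*(t + 3)^2), still 0/0.
Apply L'Hôpital: lim (25*e^(5*t + 15) - 25)/(-6*t - 18), still 0/0.
After 3 applications of L'Hôpital's rule the quotient is (125*e^(5*t + 15))/(-6); substituting t = -3 gives -125/6.

-125/6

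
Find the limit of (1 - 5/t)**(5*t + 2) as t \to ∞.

The base → 1 and the exponent → ∞: a 1^∞ form.
Take logarithms: (5t + 2)·ln(1 - 5/t). Since ln(1+u) ~ u for small u, this behaves like (5t)·(-5/t) → -25.
So the limit is e^(-25).

e^(-25)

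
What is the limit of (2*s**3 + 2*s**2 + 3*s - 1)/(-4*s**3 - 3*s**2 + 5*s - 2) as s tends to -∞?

Numerator and denominator both have degree 3.
Dividing every term by s^3, all lower-order terms vanish and the limit is the ratio of leading coefficients, 2/(-4) = -1/2.

-1/2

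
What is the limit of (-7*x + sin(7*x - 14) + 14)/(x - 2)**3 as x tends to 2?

-343/6

Direct substitution gives 0/0.
Apply L'Hôpital: lim (7*cos(7*x - 14) - 7)/(3*(x - 2)^2), still 0/0.
Apply L'Hôpital: lim (-49*sin(7*x - 14))/(6*x - 12), still 0/0.
After 3 applications of L'Hôpital's rule the quotient is (-343*cos(7*x - 14))/(6); substituting x = 2 gives -343/6.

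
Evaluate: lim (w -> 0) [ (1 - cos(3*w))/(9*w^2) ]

1/2

Substitution gives 0/0.
Use (1 − cos u)/u² → 1/2 with u = 3w: the limit is 3²/(2·9) = 1/2.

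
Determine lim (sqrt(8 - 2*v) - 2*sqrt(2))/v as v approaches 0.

-√(2)/4

A 0/0 form; rationalise with √(8 - 2v) + √8. This collapses the numerator to -2v, leaving -2/(√(8 - 2v) + √8) → -2/(2√8) = -√(2)/4.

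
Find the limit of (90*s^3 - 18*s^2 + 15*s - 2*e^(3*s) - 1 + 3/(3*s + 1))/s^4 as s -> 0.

945/4

Substitution gives 0/0; apply L'Hôpital's rule 4 times.
After differentiating numerator and denominator 4 times the quotient is (-162*e^(3*s) + 5832/(3*s + 1)^5)/(24); at s = 0 this is 945/4.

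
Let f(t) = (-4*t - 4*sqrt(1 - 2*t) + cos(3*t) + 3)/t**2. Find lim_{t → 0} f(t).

Substitution gives 0/0 (the numerator vanishes to order 2).
Expand each term to order t^2: the coefficient of t^2 in -4·√(1 - 2t) is 2 and in cos(3t) is -9/2.
Lower-order terms cancel with the polynomial part, so the numerator is (-5/2)·t^2 + o(t^2), and the limit is (-5/2)/(1) = -5/2.

-5/2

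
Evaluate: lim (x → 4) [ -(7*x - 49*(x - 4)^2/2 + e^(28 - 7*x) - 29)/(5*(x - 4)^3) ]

Direct substitution gives 0/0.
Apply L'Hôpital: lim (-49*x - 7*e^(28 - 7*x) + 203)/(-15*(x - 4)^2), still 0/0.
Apply L'Hôpital: lim (49*e^(28 - 7*x) - 49)/(120 - 30*x), still 0/0.
After 3 applications of L'Hôpital's rule the quotient is (-343*e^(28 - 7*x))/(-30); substituting x = 4 gives 343/30.

343/30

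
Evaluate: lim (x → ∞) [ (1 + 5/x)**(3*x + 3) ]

Let L be the limit and take ln: ln L = lim (3x + 3)·ln(1 + 5/x) = lim (3x + 3)·(5/x + O(1/x²)) = 15.
Hence L = e^(15).

e^(15)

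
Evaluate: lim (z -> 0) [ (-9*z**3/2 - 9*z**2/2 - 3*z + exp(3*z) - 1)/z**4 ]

Direct substitution gives 0/0.
Apply L'Hôpital: lim (-27*z^2/2 - 9*z + 3*e^(3*z) - 3)/(4*z^3), still 0/0.
Apply L'Hôpital: lim (-27*z + 9*e^(3*z) - 9)/(12*z^2), still 0/0.
Apply L'Hôpital: lim (27*e^(3*z) - 27)/(24*z), still 0/0.
After 4 applications of L'Hôpital's rule the quotient is (81*e^(3*z))/(24); substituting z = 0 gives 27/8.

27/8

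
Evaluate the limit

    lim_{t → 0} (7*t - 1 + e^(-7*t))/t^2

Direct substitution gives 0/0.
Apply L'Hôpital: lim (7 - 7*e^(-7*t))/(2*t), still 0/0.
After 2 applications of L'Hôpital's rule the quotient is (49*e^(-7*t))/(2); substituting t = 0 gives 49/2.

49/2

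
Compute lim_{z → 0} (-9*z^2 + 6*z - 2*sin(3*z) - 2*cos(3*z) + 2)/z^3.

Substitution gives 0/0; apply L'Hôpital's rule 3 times.
After differentiating numerator and denominator 3 times the quotient is (54*sqrt(2)*cos(3*z + pi/4))/(6); at z = 0 this is 9.

9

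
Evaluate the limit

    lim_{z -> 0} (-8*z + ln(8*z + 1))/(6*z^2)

-16/3

Direct substitution gives 0/0.
Apply L'Hôpital: lim (-8 + 8/(8*z + 1))/(12*z), still 0/0.
After 2 applications of L'Hôpital's rule the quotient is (-64/(8*z + 1)^2)/(12); substituting z = 0 gives -16/3.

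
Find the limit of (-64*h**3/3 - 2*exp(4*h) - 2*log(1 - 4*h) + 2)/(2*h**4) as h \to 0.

Substitution gives 0/0; apply L'Hôpital's rule 4 times.
After differentiating numerator and denominator 4 times the quotient is (-512*e^(4*h) + 3072/(4*h - 1)^4)/(48); at h = 0 this is 160/3.

160/3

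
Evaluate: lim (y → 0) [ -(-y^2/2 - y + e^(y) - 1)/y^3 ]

Direct substitution gives 0/0.
Apply L'Hôpital: lim (-y + e^(y) - 1)/(-3*y^2), still 0/0.
Apply L'Hôpital: lim (e^(y) - 1)/(-6*y), still 0/0.
After 3 applications of L'Hôpital's rule the quotient is (e^(y))/(-6); substituting y = 0 gives -1/6.

-1/6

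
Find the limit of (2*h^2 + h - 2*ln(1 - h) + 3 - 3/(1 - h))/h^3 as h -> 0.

-7/3

Substitution gives 0/0; apply L'Hôpital's rule 3 times.
After differentiating numerator and denominator 3 times the quotient is (2*(-2*h - 7)/(h - 1)^4)/(6); at h = 0 this is -7/3.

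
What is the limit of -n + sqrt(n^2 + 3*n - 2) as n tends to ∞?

This has the form ∞ − ∞. Multiply and divide by the conjugate √(n^2 + 3*n - 2) + n.
That gives (3n - 2) / (√(n^2 + 3*n - 2) + n).
Divide numerator and denominator by n: the limit is 3/(2·1) = 3/2.

3/2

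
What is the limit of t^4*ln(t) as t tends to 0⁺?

0

This is a 0·(−∞) form. Rewrite as 1·ln(t) / t^(−4) and apply L'Hôpital:
the derivative quotient is 1·(1/t) / (−4·t^(−5)) = (-1/4)·t^4 → 0.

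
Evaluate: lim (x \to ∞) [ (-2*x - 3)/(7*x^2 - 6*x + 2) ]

0

The denominator has degree 2 and the numerator degree 1. Dividing numerator and denominator by x^2 sends every term to 0 except the leading denominator term, so the limit is 0.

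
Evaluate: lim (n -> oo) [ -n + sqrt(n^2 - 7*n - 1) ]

-7/2

This has the form ∞ − ∞. Multiply and divide by the conjugate √(n^2 - 7*n - 1) + n.
That gives (-7n - 1) / (√(n^2 - 7*n - 1) + n).
Divide numerator and denominator by n: the limit is -7/(2·1) = -7/2.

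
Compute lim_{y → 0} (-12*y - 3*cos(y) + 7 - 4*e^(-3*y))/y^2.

-33/2

Substitution gives 0/0 (the numerator vanishes to order 2).
Expand each term to order y^2: the coefficient of y^2 in -3·cos(y) is 3/2 and in -4·e^(-3y) is -18.
Lower-order terms cancel with the polynomial part, so the numerator is (-33/2)·y^2 + o(y^2), and the limit is (-33/2)/(1) = -33/2.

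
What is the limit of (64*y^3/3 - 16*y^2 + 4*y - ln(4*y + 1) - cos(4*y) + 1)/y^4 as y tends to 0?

160/3

Substitution gives 0/0 (the numerator vanishes to order 4).
Expand each term to order y^4: the coefficient of y^4 in −cos(4y) is -32/3 and in −ln(1 + 4y) is 64.
Lower-order terms cancel with the polynomial part, so the numerator is (160/3)·y^4 + o(y^4), and the limit is (160/3)/(1) = 160/3.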